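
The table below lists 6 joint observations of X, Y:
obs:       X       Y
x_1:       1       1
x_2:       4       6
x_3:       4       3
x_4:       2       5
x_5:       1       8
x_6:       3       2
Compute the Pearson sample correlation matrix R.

Step 1 — column means:
  mean(X) = (1 + 4 + 4 + 2 + 1 + 3) / 6 = 15/6 = 2.5
  mean(Y) = (1 + 6 + 3 + 5 + 8 + 2) / 6 = 25/6 = 4.1667

Step 2 — sample variances and covariances s[i,j] = (1/(n-1)) · Σ_k (x_{k,i} - mean_i) · (x_{k,j} - mean_j), with n-1 = 5:
  s[X,X] = ((-1.5)·(-1.5) + (1.5)·(1.5) + (1.5)·(1.5) + (-0.5)·(-0.5) + (-1.5)·(-1.5) + (0.5)·(0.5)) / 5 = 9.5/5 = 1.9
  s[X,Y] = ((-1.5)·(-3.1667) + (1.5)·(1.8333) + (1.5)·(-1.1667) + (-0.5)·(0.8333) + (-1.5)·(3.8333) + (0.5)·(-2.1667)) / 5 = -1.5/5 = -0.3
  s[Y,Y] = ((-3.1667)·(-3.1667) + (1.8333)·(1.8333) + (-1.1667)·(-1.1667) + (0.8333)·(0.8333) + (3.8333)·(3.8333) + (-2.1667)·(-2.1667)) / 5 = 34.8333/5 = 6.9667
  Sample standard deviations s_i = √(s[i,i]):
  s(X) = √(1.9) = 1.3784
  s(Y) = √(6.9667) = 2.6394

Step 3 — r_{ij} = s_{ij} / (s_i · s_j):
  r[X,X] = 1 (diagonal).
  r[X,Y] = -0.3 / (1.3784 · 2.6394) = -0.3 / 3.6382 = -0.0825
  r[Y,Y] = 1 (diagonal).

R is symmetric with unit diagonal. Assembling:

R = [[1, -0.0825],
 [-0.0825, 1]]


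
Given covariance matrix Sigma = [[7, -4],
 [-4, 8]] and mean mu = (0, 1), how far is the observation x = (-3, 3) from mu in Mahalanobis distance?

Step 1 — centre the observation: (x - mu) = (-3, 2).

Step 2 — invert Sigma. det(Sigma) = 7·8 - (-4)² = 40.
  Sigma^{-1} = (1/det) · [[d, -b], [-b, a]] = [[0.2, 0.1],
 [0.1, 0.175]].

Step 3 — form the quadratic (x - mu)^T · Sigma^{-1} · (x - mu):
  Sigma^{-1} · (x - mu) = (-0.4, 0.05).
  (x - mu)^T · [Sigma^{-1} · (x - mu)] = (-3)·(-0.4) + (2)·(0.05) = 1.3.

Step 4 — take square root: d = √(1.3) ≈ 1.1402.

d(x, mu) = √(1.3) ≈ 1.1402


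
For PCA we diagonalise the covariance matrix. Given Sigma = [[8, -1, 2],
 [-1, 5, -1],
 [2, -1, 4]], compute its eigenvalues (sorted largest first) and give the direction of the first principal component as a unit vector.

Step 1 — characteristic polynomial p(λ) = det(λI - Sigma) = λ³ - tr·λ² + c_1·λ - det, where tr = trace, c_1 = sum of the principal 2×2 minors, det = det(Sigma):
  tr = 8 + 5 + 4 = 17,
  c_1 = (8·5 - (-1)²) + (8·4 - (2)²) + (5·4 - (-1)²) = 39 + 28 + 19 = 86,
  det = 8·(5·4 - (-1)²) - (-1)·((-1)·4 - (-1)·(2)) + (2)·((-1)·(-1) - 5·(2)) = 8·(19) - (-1)·(-2) + (2)·(-9) = 132.
  So p(λ) = λ³ - 17λ² + 86λ - 132.
Step 2 — look for an integer root (rational root theorem: any rational root is an integer divisor of 132). Testing λ = 3:
  p(3) = 27 - 153 + 258 - 132 = 0  ✓
  Dividing out (λ - 3): p(λ) = (λ - 3)(λ² - 14λ + 44).
Step 3 — remaining eigenvalues from the quadratic λ² - 14λ + 44 = 0:
  Δ = 14² - 4·44 = 196 - 176 = 20,  λ = (14 ± √20)/2 = (14 ± 4.4721)/2 ≈ 9.2361 or 4.7639.
  Sorted: λ_1 = 9.2361,  λ_2 = 4.7639,  λ_3 = 3  (check: sum = 17 = tr ✓).

Step 4 — unit eigenvector for λ_1 ≈ 9.2361: v spans the null space of (Sigma - λ_1 I), whose rows are
  r_1 = (-1.2361, -1, 2),  r_2 = (-1, -4.2361, -1),  r_3 = (2, -1, -5.2361).
  v is orthogonal to every row, so take v ∝ r_1 × r_2 = ((-1)·(-1) - (2)·(-4.2361), (2)·(-1) - (-1.2361)·(-1), (-1.2361)·(-4.2361) - (-1)·(-1)) ≈ (9.4721, -3.2361, 4.2361).
  Let u = (9.4721, -3.2361, 4.2361).
  ||u|| = √((9.4721)² + (-3.2361)² + (4.2361)²) = √(118.1378) ≈ 10.8691,  v_1 = u/||u|| ≈ (0.8715, -0.2977, 0.3897) (||v_1|| = 1).

λ_1 = 9.2361,  λ_2 = 4.7639,  λ_3 = 3;  v_1 ≈ (0.8715, -0.2977, 0.3897)


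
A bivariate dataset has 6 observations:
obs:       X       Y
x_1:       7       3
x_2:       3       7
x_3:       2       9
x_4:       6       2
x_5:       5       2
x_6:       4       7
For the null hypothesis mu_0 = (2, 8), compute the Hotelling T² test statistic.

Step 1 — sample mean vector:
  mean(X) = (7 + 3 + 2 + 6 + 5 + 4) / 6 = 27/6 = 4.5
  mean(Y) = (3 + 7 + 9 + 2 + 2 + 7) / 6 = 30/6 = 5
  x̄ = (4.5, 5),  deviation x̄ - mu_0 = (4.5, 5) - (2, 8) = (2.5, -3).

Step 2 — sample covariance matrix, S[i,j] = (1/(n-1)) · Σ_k (x_{k,i} - mean_i) · (x_{k,j} - mean_j), divisor n-1 = 5:
  S[X,X] = ((2.5)·(2.5) + (-1.5)·(-1.5) + (-2.5)·(-2.5) + (1.5)·(1.5) + (0.5)·(0.5) + (-0.5)·(-0.5)) / 5 = 17.5/5 = 3.5
  S[X,Y] = ((2.5)·(-2) + (-1.5)·(2) + (-2.5)·(4) + (1.5)·(-3) + (0.5)·(-3) + (-0.5)·(2)) / 5 = -25/5 = -5
  S[Y,Y] = ((-2)·(-2) + (2)·(2) + (4)·(4) + (-3)·(-3) + (-3)·(-3) + (2)·(2)) / 5 = 46/5 = 9.2
  S = [[3.5, -5],
 [-5, 9.2]].

Step 3 — invert S. det(S) = 3.5·9.2 - (-5)² = 7.2.
  S^{-1} = (1/det) · [[d, -b], [-b, a]] = [[1.2778, 0.6944],
 [0.6944, 0.4861]].

Step 4 — quadratic form (x̄ - mu_0)^T · S^{-1} · (x̄ - mu_0):
  S^{-1} · (x̄ - mu_0) = (1.1111, 0.2778),
  (x̄ - mu_0)^T · [...] = (2.5)·(1.1111) + (-3)·(0.2778) = 1.9444.

Step 5 — scale by n: T² = 6 · 1.9444 = 11.6667.

T² ≈ 11.6667


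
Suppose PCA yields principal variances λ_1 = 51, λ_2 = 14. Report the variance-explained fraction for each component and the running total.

Step 1 — total variance = trace(Sigma) = Σ λ_i = 51 + 14 = 65.

Step 2 — fraction explained by component i = λ_i / Σ λ:
  PC1: 51/65 = 0.7846
  PC2: 14/65 = 0.2154

Step 3 — cumulative fraction after k components = (λ_1 + ... + λ_k) / Σ λ:
  k = 1: 51/65 = 0.7846
  k = 2: (51 + 14)/65 = 65/65 = 1

Summary (fraction, with percent):

explained: PC1 0.7846 (78.46%), PC2 0.2154 (21.54%);  cumulative: 0.7846, 1


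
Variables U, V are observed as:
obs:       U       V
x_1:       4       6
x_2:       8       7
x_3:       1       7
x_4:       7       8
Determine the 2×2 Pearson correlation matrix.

Step 1 — column means:
  mean(U) = (4 + 8 + 1 + 7) / 4 = 20/4 = 5
  mean(V) = (6 + 7 + 7 + 8) / 4 = 28/4 = 7

Step 2 — sample variances and covariances s[i,j] = (1/(n-1)) · Σ_k (x_{k,i} - mean_i) · (x_{k,j} - mean_j), with n-1 = 3:
  s[U,U] = ((-1)·(-1) + (3)·(3) + (-4)·(-4) + (2)·(2)) / 3 = 30/3 = 10
  s[U,V] = ((-1)·(-1) + (3)·(0) + (-4)·(0) + (2)·(1)) / 3 = 3/3 = 1
  s[V,V] = ((-1)·(-1) + (0)·(0) + (0)·(0) + (1)·(1)) / 3 = 2/3 = 0.6667
  Sample standard deviations s_i = √(s[i,i]):
  s(U) = √(10) = 3.1623
  s(V) = √(0.6667) = 0.8165

Step 3 — r_{ij} = s_{ij} / (s_i · s_j):
  r[U,U] = 1 (diagonal).
  r[U,V] = 1 / (3.1623 · 0.8165) = 1 / 2.582 = 0.3873
  r[V,V] = 1 (diagonal).

R is symmetric with unit diagonal. Assembling:

R = [[1, 0.3873],
 [0.3873, 1]]


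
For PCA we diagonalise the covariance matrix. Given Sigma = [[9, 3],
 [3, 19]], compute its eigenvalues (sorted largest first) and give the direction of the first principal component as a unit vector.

Step 1 — characteristic polynomial of 2×2 Sigma:
  det(Sigma - λI) = λ² - trace · λ + det = 0.
  trace = 9 + 19 = 28, det = 9·19 - (3)² = 162.
Step 2 — discriminant:
  Δ = trace² - 4·det = 784 - 648 = 136.
Step 3 — eigenvalues:
  λ = (trace ± √Δ)/2 = (28 ± 11.6619)/2,
  λ_1 = 19.831,  λ_2 = 8.169.

Step 4 — unit eigenvector for λ_1: solve (Sigma - λ_1 I)v = 0. First row:
  (9 - 19.831)·v_x + (3)·v_y = 0, i.e. (-10.831)·v_x + (3)·v_y = 0,
  so v ∝ (b, λ_1 - a) = (3, 10.831) = u.
  ||u|| = √((3)² + (10.831)²) = √(126.3095) ≈ 11.2388,
  v_1 = u/||u|| ≈ (0.2669, 0.9637) (||v_1|| = 1).

λ_1 = 19.831,  λ_2 = 8.169;  v_1 ≈ (0.2669, 0.9637)


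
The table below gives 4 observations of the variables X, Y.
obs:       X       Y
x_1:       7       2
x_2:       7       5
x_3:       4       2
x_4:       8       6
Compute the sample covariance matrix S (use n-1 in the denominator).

Step 1 — column means:
  mean(X) = (7 + 7 + 4 + 8) / 4 = 26/4 = 6.5
  mean(Y) = (2 + 5 + 2 + 6) / 4 = 15/4 = 3.75

Step 2 — sample covariance S[i,j] = (1/(n-1)) · Σ_k (x_{k,i} - mean_i) · (x_{k,j} - mean_j), with n-1 = 3.
  S[X,X] = ((0.5)·(0.5) + (0.5)·(0.5) + (-2.5)·(-2.5) + (1.5)·(1.5)) / 3 = 9/3 = 3
  S[X,Y] = ((0.5)·(-1.75) + (0.5)·(1.25) + (-2.5)·(-1.75) + (1.5)·(2.25)) / 3 = 7.5/3 = 2.5
  S[Y,Y] = ((-1.75)·(-1.75) + (1.25)·(1.25) + (-1.75)·(-1.75) + (2.25)·(2.25)) / 3 = 12.75/3 = 4.25

S is symmetric (S[j,i] = S[i,j]). Assembling:

S = [[3, 2.5],
 [2.5, 4.25]]


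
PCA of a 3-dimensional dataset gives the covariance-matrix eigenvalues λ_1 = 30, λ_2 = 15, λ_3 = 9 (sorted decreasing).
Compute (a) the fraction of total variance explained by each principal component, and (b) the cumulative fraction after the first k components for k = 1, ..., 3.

Step 1 — total variance = trace(Sigma) = Σ λ_i = 30 + 15 + 9 = 54.

Step 2 — fraction explained by component i = λ_i / Σ λ:
  PC1: 30/54 = 0.5556
  PC2: 15/54 = 0.2778
  PC3: 9/54 = 0.1667

Step 3 — cumulative fraction after k components = (λ_1 + ... + λ_k) / Σ λ:
  k = 1: 30/54 = 0.5556
  k = 2: (30 + 15)/54 = 45/54 = 0.8333
  k = 3: (30 + 15 + 9)/54 = 54/54 = 1

Summary (fraction, with percent):

explained: PC1 0.5556 (55.56%), PC2 0.2778 (27.78%), PC3 0.1667 (16.67%);  cumulative: 0.5556, 0.8333, 1


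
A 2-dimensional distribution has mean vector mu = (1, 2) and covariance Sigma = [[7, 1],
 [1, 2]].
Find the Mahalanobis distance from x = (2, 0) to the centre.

Step 1 — centre the observation: (x - mu) = (1, -2).

Step 2 — invert Sigma. det(Sigma) = 7·2 - (1)² = 13.
  Sigma^{-1} = (1/det) · [[d, -b], [-b, a]] = [[0.1538, -0.0769],
 [-0.0769, 0.5385]].

Step 3 — form the quadratic (x - mu)^T · Sigma^{-1} · (x - mu):
  Sigma^{-1} · (x - mu) = (0.3077, -1.1538).
  (x - mu)^T · [Sigma^{-1} · (x - mu)] = (1)·(0.3077) + (-2)·(-1.1538) = 2.6154.

Step 4 — take square root: d = √(2.6154) ≈ 1.6172.

d(x, mu) = √(2.6154) ≈ 1.6172


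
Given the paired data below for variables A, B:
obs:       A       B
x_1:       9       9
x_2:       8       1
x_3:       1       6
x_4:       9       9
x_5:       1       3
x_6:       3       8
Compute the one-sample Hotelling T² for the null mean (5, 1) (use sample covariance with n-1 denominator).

Step 1 — sample mean vector:
  mean(A) = (9 + 8 + 1 + 9 + 1 + 3) / 6 = 31/6 = 5.1667
  mean(B) = (9 + 1 + 6 + 9 + 3 + 8) / 6 = 36/6 = 6
  x̄ = (5.1667, 6),  deviation x̄ - mu_0 = (5.1667, 6) - (5, 1) = (0.1667, 5).

Step 2 — sample covariance matrix, S[i,j] = (1/(n-1)) · Σ_k (x_{k,i} - mean_i) · (x_{k,j} - mean_j), divisor n-1 = 5:
  S[A,A] = ((3.8333)·(3.8333) + (2.8333)·(2.8333) + (-4.1667)·(-4.1667) + (3.8333)·(3.8333) + (-4.1667)·(-4.1667) + (-2.1667)·(-2.1667)) / 5 = 76.8333/5 = 15.3667
  S[A,B] = ((3.8333)·(3) + (2.8333)·(-5) + (-4.1667)·(0) + (3.8333)·(3) + (-4.1667)·(-3) + (-2.1667)·(2)) / 5 = 17/5 = 3.4
  S[B,B] = ((3)·(3) + (-5)·(-5) + (0)·(0) + (3)·(3) + (-3)·(-3) + (2)·(2)) / 5 = 56/5 = 11.2
  S = [[15.3667, 3.4],
 [3.4, 11.2]].

Step 3 — invert S. det(S) = 15.3667·11.2 - (3.4)² = 160.5467.
  S^{-1} = (1/det) · [[d, -b], [-b, a]] = [[0.0698, -0.0212],
 [-0.0212, 0.0957]].

Step 4 — quadratic form (x̄ - mu_0)^T · S^{-1} · (x̄ - mu_0):
  S^{-1} · (x̄ - mu_0) = (-0.0943, 0.475),
  (x̄ - mu_0)^T · [...] = (0.1667)·(-0.0943) + (5)·(0.475) = 2.3595.

Step 5 — scale by n: T² = 6 · 2.3595 = 14.157.

T² ≈ 14.157


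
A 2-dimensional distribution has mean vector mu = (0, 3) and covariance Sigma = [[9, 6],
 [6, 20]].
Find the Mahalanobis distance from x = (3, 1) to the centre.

Step 1 — centre the observation: (x - mu) = (3, -2).

Step 2 — invert Sigma. det(Sigma) = 9·20 - (6)² = 144.
  Sigma^{-1} = (1/det) · [[d, -b], [-b, a]] = [[0.1389, -0.0417],
 [-0.0417, 0.0625]].

Step 3 — form the quadratic (x - mu)^T · Sigma^{-1} · (x - mu):
  Sigma^{-1} · (x - mu) = (0.5, -0.25).
  (x - mu)^T · [Sigma^{-1} · (x - mu)] = (3)·(0.5) + (-2)·(-0.25) = 2.

Step 4 — take square root: d = √(2) ≈ 1.4142.

d(x, mu) = √(2) ≈ 1.4142


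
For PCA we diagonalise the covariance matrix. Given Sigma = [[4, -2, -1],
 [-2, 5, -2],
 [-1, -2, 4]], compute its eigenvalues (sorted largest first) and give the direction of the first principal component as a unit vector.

Step 1 — characteristic polynomial p(λ) = det(λI - Sigma) = λ³ - tr·λ² + c_1·λ - det, where tr = trace, c_1 = sum of the principal 2×2 minors, det = det(Sigma):
  tr = 4 + 5 + 4 = 13,
  c_1 = (4·5 - (-2)²) + (4·4 - (-1)²) + (5·4 - (-2)²) = 16 + 15 + 16 = 47,
  det = 4·(5·4 - (-2)²) - (-2)·((-2)·4 - (-2)·(-1)) + (-1)·((-2)·(-2) - 5·(-1)) = 4·(16) - (-2)·(-10) + (-1)·(9) = 35.
  So p(λ) = λ³ - 13λ² + 47λ - 35.
Step 2 — look for an integer root (rational root theorem: any rational root is an integer divisor of 35). Testing λ = 1:
  p(1) = 1 - 13 + 47 - 35 = 0  ✓
  Dividing out (λ - 1): p(λ) = (λ - 1)(λ² - 12λ + 35).
Step 3 — remaining eigenvalues from the quadratic λ² - 12λ + 35 = 0:
  Δ = 12² - 4·35 = 144 - 140 = 4,  λ = (12 ± √4)/2 = (12 ± 2)/2 = 7 or 5.
  Sorted: λ_1 = 7,  λ_2 = 5,  λ_3 = 1  (check: sum = 13 = tr ✓).

Step 4 — unit eigenvector for λ_1 = 7: v spans the null space of (Sigma - λ_1 I), whose rows are
  r_1 = (-3, -2, -1),  r_2 = (-2, -2, -2),  r_3 = (-1, -2, -3).
  v is orthogonal to every row, so take v ∝ r_1 × r_2 = ((-2)·(-2) - (-1)·(-2), (-1)·(-2) - (-3)·(-2), (-3)·(-2) - (-2)·(-2)) = (2, -4, 2).
  Rescale (divide by 2): u = (1, -2, 1).
  ||u|| = √((1)² + (-2)² + (1)²) = √(6) ≈ 2.4495,  v_1 = u/||u|| ≈ (0.4082, -0.8165, 0.4082) (||v_1|| = 1).

λ_1 = 7,  λ_2 = 5,  λ_3 = 1;  v_1 ≈ (0.4082, -0.8165, 0.4082)


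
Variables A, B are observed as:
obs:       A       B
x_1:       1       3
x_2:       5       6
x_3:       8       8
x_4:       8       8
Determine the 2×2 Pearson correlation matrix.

Step 1 — column means:
  mean(A) = (1 + 5 + 8 + 8) / 4 = 22/4 = 5.5
  mean(B) = (3 + 6 + 8 + 8) / 4 = 25/4 = 6.25

Step 2 — sample variances and covariances s[i,j] = (1/(n-1)) · Σ_k (x_{k,i} - mean_i) · (x_{k,j} - mean_j), with n-1 = 3:
  s[A,A] = ((-4.5)·(-4.5) + (-0.5)·(-0.5) + (2.5)·(2.5) + (2.5)·(2.5)) / 3 = 33/3 = 11
  s[A,B] = ((-4.5)·(-3.25) + (-0.5)·(-0.25) + (2.5)·(1.75) + (2.5)·(1.75)) / 3 = 23.5/3 = 7.8333
  s[B,B] = ((-3.25)·(-3.25) + (-0.25)·(-0.25) + (1.75)·(1.75) + (1.75)·(1.75)) / 3 = 16.75/3 = 5.5833
  Sample standard deviations s_i = √(s[i,i]):
  s(A) = √(11) = 3.3166
  s(B) = √(5.5833) = 2.3629

Step 3 — r_{ij} = s_{ij} / (s_i · s_j):
  r[A,A] = 1 (diagonal).
  r[A,B] = 7.8333 / (3.3166 · 2.3629) = 7.8333 / 7.8369 = 0.9995
  r[B,B] = 1 (diagonal).

R is symmetric with unit diagonal. Assembling:

R = [[1, 0.9995],
 [0.9995, 1]]


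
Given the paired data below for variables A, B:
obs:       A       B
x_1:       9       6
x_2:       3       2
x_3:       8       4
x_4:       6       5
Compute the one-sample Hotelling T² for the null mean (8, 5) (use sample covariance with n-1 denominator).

Step 1 — sample mean vector:
  mean(A) = (9 + 3 + 8 + 6) / 4 = 26/4 = 6.5
  mean(B) = (6 + 2 + 4 + 5) / 4 = 17/4 = 4.25
  x̄ = (6.5, 4.25),  deviation x̄ - mu_0 = (6.5, 4.25) - (8, 5) = (-1.5, -0.75).

Step 2 — sample covariance matrix, S[i,j] = (1/(n-1)) · Σ_k (x_{k,i} - mean_i) · (x_{k,j} - mean_j), divisor n-1 = 3:
  S[A,A] = ((2.5)·(2.5) + (-3.5)·(-3.5) + (1.5)·(1.5) + (-0.5)·(-0.5)) / 3 = 21/3 = 7
  S[A,B] = ((2.5)·(1.75) + (-3.5)·(-2.25) + (1.5)·(-0.25) + (-0.5)·(0.75)) / 3 = 11.5/3 = 3.8333
  S[B,B] = ((1.75)·(1.75) + (-2.25)·(-2.25) + (-0.25)·(-0.25) + (0.75)·(0.75)) / 3 = 8.75/3 = 2.9167
  S = [[7, 3.8333],
 [3.8333, 2.9167]].

Step 3 — invert S. det(S) = 7·2.9167 - (3.8333)² = 5.7222.
  S^{-1} = (1/det) · [[d, -b], [-b, a]] = [[0.5097, -0.6699],
 [-0.6699, 1.2233]].

Step 4 — quadratic form (x̄ - mu_0)^T · S^{-1} · (x̄ - mu_0):
  S^{-1} · (x̄ - mu_0) = (-0.2621, 0.0874),
  (x̄ - mu_0)^T · [...] = (-1.5)·(-0.2621) + (-0.75)·(0.0874) = 0.3277.

Step 5 — scale by n: T² = 4 · 0.3277 = 1.3107.

T² ≈ 1.3107


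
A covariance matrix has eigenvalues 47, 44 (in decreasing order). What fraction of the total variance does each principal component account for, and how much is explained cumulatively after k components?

Step 1 — total variance = trace(Sigma) = Σ λ_i = 47 + 44 = 91.

Step 2 — fraction explained by component i = λ_i / Σ λ:
  PC1: 47/91 = 0.5165
  PC2: 44/91 = 0.4835

Step 3 — cumulative fraction after k components = (λ_1 + ... + λ_k) / Σ λ:
  k = 1: 47/91 = 0.5165
  k = 2: (47 + 44)/91 = 91/91 = 1

Summary (fraction, with percent):

explained: PC1 0.5165 (51.65%), PC2 0.4835 (48.35%);  cumulative: 0.5165, 1


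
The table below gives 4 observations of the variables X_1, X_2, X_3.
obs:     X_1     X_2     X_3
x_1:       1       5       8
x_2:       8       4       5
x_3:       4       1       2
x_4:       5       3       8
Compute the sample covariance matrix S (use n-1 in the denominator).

Step 1 — column means:
  mean(X_1) = (1 + 8 + 4 + 5) / 4 = 18/4 = 4.5
  mean(X_2) = (5 + 4 + 1 + 3) / 4 = 13/4 = 3.25
  mean(X_3) = (8 + 5 + 2 + 8) / 4 = 23/4 = 5.75

Step 2 — sample covariance S[i,j] = (1/(n-1)) · Σ_k (x_{k,i} - mean_i) · (x_{k,j} - mean_j), with n-1 = 3.
  S[X_1,X_1] = ((-3.5)·(-3.5) + (3.5)·(3.5) + (-0.5)·(-0.5) + (0.5)·(0.5)) / 3 = 25/3 = 8.3333
  S[X_1,X_2] = ((-3.5)·(1.75) + (3.5)·(0.75) + (-0.5)·(-2.25) + (0.5)·(-0.25)) / 3 = -2.5/3 = -0.8333
  S[X_1,X_3] = ((-3.5)·(2.25) + (3.5)·(-0.75) + (-0.5)·(-3.75) + (0.5)·(2.25)) / 3 = -7.5/3 = -2.5
  S[X_2,X_2] = ((1.75)·(1.75) + (0.75)·(0.75) + (-2.25)·(-2.25) + (-0.25)·(-0.25)) / 3 = 8.75/3 = 2.9167
  S[X_2,X_3] = ((1.75)·(2.25) + (0.75)·(-0.75) + (-2.25)·(-3.75) + (-0.25)·(2.25)) / 3 = 11.25/3 = 3.75
  S[X_3,X_3] = ((2.25)·(2.25) + (-0.75)·(-0.75) + (-3.75)·(-3.75) + (2.25)·(2.25)) / 3 = 24.75/3 = 8.25

S is symmetric (S[j,i] = S[i,j]). Assembling:

S = [[8.3333, -0.8333, -2.5],
 [-0.8333, 2.9167, 3.75],
 [-2.5, 3.75, 8.25]]


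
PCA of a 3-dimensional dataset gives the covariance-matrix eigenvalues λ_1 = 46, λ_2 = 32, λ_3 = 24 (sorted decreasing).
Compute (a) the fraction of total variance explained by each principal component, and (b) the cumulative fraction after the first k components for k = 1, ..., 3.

Step 1 — total variance = trace(Sigma) = Σ λ_i = 46 + 32 + 24 = 102.

Step 2 — fraction explained by component i = λ_i / Σ λ:
  PC1: 46/102 = 0.451
  PC2: 32/102 = 0.3137
  PC3: 24/102 = 0.2353

Step 3 — cumulative fraction after k components = (λ_1 + ... + λ_k) / Σ λ:
  k = 1: 46/102 = 0.451
  k = 2: (46 + 32)/102 = 78/102 = 0.7647
  k = 3: (46 + 32 + 24)/102 = 102/102 = 1

Summary (fraction, with percent):

explained: PC1 0.451 (45.1%), PC2 0.3137 (31.37%), PC3 0.2353 (23.53%);  cumulative: 0.451, 0.7647, 1


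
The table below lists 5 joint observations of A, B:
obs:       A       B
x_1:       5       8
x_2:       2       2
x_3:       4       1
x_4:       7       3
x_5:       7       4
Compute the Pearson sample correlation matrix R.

Step 1 — column means:
  mean(A) = (5 + 2 + 4 + 7 + 7) / 5 = 25/5 = 5
  mean(B) = (8 + 2 + 1 + 3 + 4) / 5 = 18/5 = 3.6

Step 2 — sample variances and covariances s[i,j] = (1/(n-1)) · Σ_k (x_{k,i} - mean_i) · (x_{k,j} - mean_j), with n-1 = 4:
  s[A,A] = ((0)·(0) + (-3)·(-3) + (-1)·(-1) + (2)·(2) + (2)·(2)) / 4 = 18/4 = 4.5
  s[A,B] = ((0)·(4.4) + (-3)·(-1.6) + (-1)·(-2.6) + (2)·(-0.6) + (2)·(0.4)) / 4 = 7/4 = 1.75
  s[B,B] = ((4.4)·(4.4) + (-1.6)·(-1.6) + (-2.6)·(-2.6) + (-0.6)·(-0.6) + (0.4)·(0.4)) / 4 = 29.2/4 = 7.3
  Sample standard deviations s_i = √(s[i,i]):
  s(A) = √(4.5) = 2.1213
  s(B) = √(7.3) = 2.7019

Step 3 — r_{ij} = s_{ij} / (s_i · s_j):
  r[A,A] = 1 (diagonal).
  r[A,B] = 1.75 / (2.1213 · 2.7019) = 1.75 / 5.7315 = 0.3053
  r[B,B] = 1 (diagonal).

R is symmetric with unit diagonal. Assembling:

R = [[1, 0.3053],
 [0.3053, 1]]


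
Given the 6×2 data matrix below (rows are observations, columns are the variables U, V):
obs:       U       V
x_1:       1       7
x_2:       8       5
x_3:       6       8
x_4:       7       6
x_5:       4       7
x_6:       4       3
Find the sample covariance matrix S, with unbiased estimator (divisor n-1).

Step 1 — column means:
  mean(U) = (1 + 8 + 6 + 7 + 4 + 4) / 6 = 30/6 = 5
  mean(V) = (7 + 5 + 8 + 6 + 7 + 3) / 6 = 36/6 = 6

Step 2 — sample covariance S[i,j] = (1/(n-1)) · Σ_k (x_{k,i} - mean_i) · (x_{k,j} - mean_j), with n-1 = 5.
  S[U,U] = ((-4)·(-4) + (3)·(3) + (1)·(1) + (2)·(2) + (-1)·(-1) + (-1)·(-1)) / 5 = 32/5 = 6.4
  S[U,V] = ((-4)·(1) + (3)·(-1) + (1)·(2) + (2)·(0) + (-1)·(1) + (-1)·(-3)) / 5 = -3/5 = -0.6
  S[V,V] = ((1)·(1) + (-1)·(-1) + (2)·(2) + (0)·(0) + (1)·(1) + (-3)·(-3)) / 5 = 16/5 = 3.2

S is symmetric (S[j,i] = S[i,j]). Assembling:

S = [[6.4, -0.6],
 [-0.6, 3.2]]


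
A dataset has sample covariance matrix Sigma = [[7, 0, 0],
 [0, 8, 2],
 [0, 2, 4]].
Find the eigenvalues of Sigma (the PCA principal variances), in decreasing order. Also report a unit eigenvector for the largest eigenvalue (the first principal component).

Step 1 — characteristic polynomial p(λ) = det(λI - Sigma) = λ³ - tr·λ² + c_1·λ - det, where tr = trace, c_1 = sum of the principal 2×2 minors, det = det(Sigma):
  tr = 7 + 8 + 4 = 19,
  c_1 = (7·8 - (0)²) + (7·4 - (0)²) + (8·4 - (2)²) = 56 + 28 + 28 = 112,
  det = 7·(8·4 - (2)²) - (0)·((0)·4 - (2)·(0)) + (0)·((0)·(2) - 8·(0)) = 7·(28) - (0)·(0) + (0)·(0) = 196.
  So p(λ) = λ³ - 19λ² + 112λ - 196.
Step 2 — look for an integer root (rational root theorem: any rational root is an integer divisor of 196). Testing λ = 7:
  p(7) = 343 - 931 + 784 - 196 = 0  ✓
  Dividing out (λ - 7): p(λ) = (λ - 7)(λ² - 12λ + 28).
Step 3 — remaining eigenvalues from the quadratic λ² - 12λ + 28 = 0:
  Δ = 12² - 4·28 = 144 - 112 = 32,  λ = (12 ± √32)/2 = (12 ± 5.6569)/2 ≈ 8.8284 or 3.1716.
  Sorted: λ_1 = 8.8284,  λ_2 = 7,  λ_3 = 3.1716  (check: sum = 19 = tr ✓).

Step 4 — unit eigenvector for λ_1 ≈ 8.8284: v spans the null space of (Sigma - λ_1 I), whose rows are
  r_1 = (-1.8284, 0, 0),  r_2 = (0, -0.8284, 2),  r_3 = (0, 2, -4.8284).
  v is orthogonal to every row, so take v ∝ r_1 × r_2 = ((0)·(2) - (0)·(-0.8284), (0)·(0) - (-1.8284)·(2), (-1.8284)·(-0.8284) - (0)·(0)) ≈ (0, 3.6569, 1.5147).
  Let u = (0, 3.6569, 1.5147).
  ||u|| = √((0)² + (3.6569)² + (1.5147)²) = √(15.667) ≈ 3.9582,  v_1 = u/||u|| ≈ (0, 0.9239, 0.3827) (||v_1|| = 1).

λ_1 = 8.8284,  λ_2 = 7,  λ_3 = 3.1716;  v_1 ≈ (0, 0.9239, 0.3827)


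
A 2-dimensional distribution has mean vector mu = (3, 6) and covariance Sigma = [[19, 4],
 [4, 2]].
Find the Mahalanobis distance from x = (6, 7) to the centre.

Step 1 — centre the observation: (x - mu) = (3, 1).

Step 2 — invert Sigma. det(Sigma) = 19·2 - (4)² = 22.
  Sigma^{-1} = (1/det) · [[d, -b], [-b, a]] = [[0.0909, -0.1818],
 [-0.1818, 0.8636]].

Step 3 — form the quadratic (x - mu)^T · Sigma^{-1} · (x - mu):
  Sigma^{-1} · (x - mu) = (0.0909, 0.3182).
  (x - mu)^T · [Sigma^{-1} · (x - mu)] = (3)·(0.0909) + (1)·(0.3182) = 0.5909.

Step 4 — take square root: d = √(0.5909) ≈ 0.7687.

d(x, mu) = √(0.5909) ≈ 0.7687


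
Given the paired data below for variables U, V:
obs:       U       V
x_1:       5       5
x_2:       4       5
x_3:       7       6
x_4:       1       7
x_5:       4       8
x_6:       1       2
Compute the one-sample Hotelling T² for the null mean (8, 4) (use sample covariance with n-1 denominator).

Step 1 — sample mean vector:
  mean(U) = (5 + 4 + 7 + 1 + 4 + 1) / 6 = 22/6 = 3.6667
  mean(V) = (5 + 5 + 6 + 7 + 8 + 2) / 6 = 33/6 = 5.5
  x̄ = (3.6667, 5.5),  deviation x̄ - mu_0 = (3.6667, 5.5) - (8, 4) = (-4.3333, 1.5).

Step 2 — sample covariance matrix, S[i,j] = (1/(n-1)) · Σ_k (x_{k,i} - mean_i) · (x_{k,j} - mean_j), divisor n-1 = 5:
  S[U,U] = ((1.3333)·(1.3333) + (0.3333)·(0.3333) + (3.3333)·(3.3333) + (-2.6667)·(-2.6667) + (0.3333)·(0.3333) + (-2.6667)·(-2.6667)) / 5 = 27.3333/5 = 5.4667
  S[U,V] = ((1.3333)·(-0.5) + (0.3333)·(-0.5) + (3.3333)·(0.5) + (-2.6667)·(1.5) + (0.3333)·(2.5) + (-2.6667)·(-3.5)) / 5 = 7/5 = 1.4
  S[V,V] = ((-0.5)·(-0.5) + (-0.5)·(-0.5) + (0.5)·(0.5) + (1.5)·(1.5) + (2.5)·(2.5) + (-3.5)·(-3.5)) / 5 = 21.5/5 = 4.3
  S = [[5.4667, 1.4],
 [1.4, 4.3]].

Step 3 — invert S. det(S) = 5.4667·4.3 - (1.4)² = 21.5467.
  S^{-1} = (1/det) · [[d, -b], [-b, a]] = [[0.1996, -0.065],
 [-0.065, 0.2537]].

Step 4 — quadratic form (x̄ - mu_0)^T · S^{-1} · (x̄ - mu_0):
  S^{-1} · (x̄ - mu_0) = (-0.9623, 0.6621),
  (x̄ - mu_0)^T · [...] = (-4.3333)·(-0.9623) + (1.5)·(0.6621) = 5.163.

Step 5 — scale by n: T² = 6 · 5.163 = 30.9777.

T² ≈ 30.9777


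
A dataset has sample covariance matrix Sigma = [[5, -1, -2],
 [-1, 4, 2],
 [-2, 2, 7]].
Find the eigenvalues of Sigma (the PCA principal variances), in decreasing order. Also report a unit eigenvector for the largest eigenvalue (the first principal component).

Step 1 — characteristic polynomial p(λ) = det(λI - Sigma) = λ³ - tr·λ² + c_1·λ - det, where tr = trace, c_1 = sum of the principal 2×2 minors, det = det(Sigma):
  tr = 5 + 4 + 7 = 16,
  c_1 = (5·4 - (-1)²) + (5·7 - (-2)²) + (4·7 - (2)²) = 19 + 31 + 24 = 74,
  det = 5·(4·7 - (2)²) - (-1)·((-1)·7 - (2)·(-2)) + (-2)·((-1)·(2) - 4·(-2)) = 5·(24) - (-1)·(-3) + (-2)·(6) = 105.
  So p(λ) = λ³ - 16λ² + 74λ - 105.
Step 2 — look for an integer root (rational root theorem: any rational root is an integer divisor of 105). Testing λ = 3:
  p(3) = 27 - 144 + 222 - 105 = 0  ✓
  Dividing out (λ - 3): p(λ) = (λ - 3)(λ² - 13λ + 35).
Step 3 — remaining eigenvalues from the quadratic λ² - 13λ + 35 = 0:
  Δ = 13² - 4·35 = 169 - 140 = 29,  λ = (13 ± √29)/2 = (13 ± 5.3852)/2 ≈ 9.1926 or 3.8074.
  Sorted: λ_1 = 9.1926,  λ_2 = 3.8074,  λ_3 = 3  (check: sum = 16 = tr ✓).

Step 4 — unit eigenvector for λ_1 ≈ 9.1926: v spans the null space of (Sigma - λ_1 I), whose rows are
  r_1 = (-4.1926, -1, -2),  r_2 = (-1, -5.1926, 2),  r_3 = (-2, 2, -2.1926).
  v is orthogonal to every row, so take v ∝ r_1 × r_2 = ((-1)·(2) - (-2)·(-5.1926), (-2)·(-1) - (-4.1926)·(2), (-4.1926)·(-5.1926) - (-1)·(-1)) ≈ (-12.3852, 10.3852, 20.7703).
  Rescale (multiply by -1 so the first nonzero entry is positive): u = (12.3852, -10.3852, -20.7703).
  ||u|| = √((12.3852)² + (-10.3852)² + (-20.7703)²) = √(692.6505) ≈ 26.3183,  v_1 = u/||u|| ≈ (0.4706, -0.3946, -0.7892) (||v_1|| = 1).

λ_1 = 9.1926,  λ_2 = 3.8074,  λ_3 = 3;  v_1 ≈ (0.4706, -0.3946, -0.7892)


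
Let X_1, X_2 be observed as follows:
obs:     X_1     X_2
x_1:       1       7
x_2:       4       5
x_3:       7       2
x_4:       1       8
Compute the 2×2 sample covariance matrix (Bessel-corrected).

Step 1 — column means:
  mean(X_1) = (1 + 4 + 7 + 1) / 4 = 13/4 = 3.25
  mean(X_2) = (7 + 5 + 2 + 8) / 4 = 22/4 = 5.5

Step 2 — sample covariance S[i,j] = (1/(n-1)) · Σ_k (x_{k,i} - mean_i) · (x_{k,j} - mean_j), with n-1 = 3.
  S[X_1,X_1] = ((-2.25)·(-2.25) + (0.75)·(0.75) + (3.75)·(3.75) + (-2.25)·(-2.25)) / 3 = 24.75/3 = 8.25
  S[X_1,X_2] = ((-2.25)·(1.5) + (0.75)·(-0.5) + (3.75)·(-3.5) + (-2.25)·(2.5)) / 3 = -22.5/3 = -7.5
  S[X_2,X_2] = ((1.5)·(1.5) + (-0.5)·(-0.5) + (-3.5)·(-3.5) + (2.5)·(2.5)) / 3 = 21/3 = 7

S is symmetric (S[j,i] = S[i,j]). Assembling:

S = [[8.25, -7.5],
 [-7.5, 7]]


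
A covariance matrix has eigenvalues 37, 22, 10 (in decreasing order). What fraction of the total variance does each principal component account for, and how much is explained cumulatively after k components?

Step 1 — total variance = trace(Sigma) = Σ λ_i = 37 + 22 + 10 = 69.

Step 2 — fraction explained by component i = λ_i / Σ λ:
  PC1: 37/69 = 0.5362
  PC2: 22/69 = 0.3188
  PC3: 10/69 = 0.1449

Step 3 — cumulative fraction after k components = (λ_1 + ... + λ_k) / Σ λ:
  k = 1: 37/69 = 0.5362
  k = 2: (37 + 22)/69 = 59/69 = 0.8551
  k = 3: (37 + 22 + 10)/69 = 69/69 = 1

Summary (fraction, with percent):

explained: PC1 0.5362 (53.62%), PC2 0.3188 (31.88%), PC3 0.1449 (14.49%);  cumulative: 0.5362, 0.8551, 1


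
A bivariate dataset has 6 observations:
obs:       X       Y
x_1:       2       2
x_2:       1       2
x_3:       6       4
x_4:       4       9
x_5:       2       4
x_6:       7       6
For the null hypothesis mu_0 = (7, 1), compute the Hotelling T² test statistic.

Step 1 — sample mean vector:
  mean(X) = (2 + 1 + 6 + 4 + 2 + 7) / 6 = 22/6 = 3.6667
  mean(Y) = (2 + 2 + 4 + 9 + 4 + 6) / 6 = 27/6 = 4.5
  x̄ = (3.6667, 4.5),  deviation x̄ - mu_0 = (3.6667, 4.5) - (7, 1) = (-3.3333, 3.5).

Step 2 — sample covariance matrix, S[i,j] = (1/(n-1)) · Σ_k (x_{k,i} - mean_i) · (x_{k,j} - mean_j), divisor n-1 = 5:
  S[X,X] = ((-1.6667)·(-1.6667) + (-2.6667)·(-2.6667) + (2.3333)·(2.3333) + (0.3333)·(0.3333) + (-1.6667)·(-1.6667) + (3.3333)·(3.3333)) / 5 = 29.3333/5 = 5.8667
  S[X,Y] = ((-1.6667)·(-2.5) + (-2.6667)·(-2.5) + (2.3333)·(-0.5) + (0.3333)·(4.5) + (-1.6667)·(-0.5) + (3.3333)·(1.5)) / 5 = 17/5 = 3.4
  S[Y,Y] = ((-2.5)·(-2.5) + (-2.5)·(-2.5) + (-0.5)·(-0.5) + (4.5)·(4.5) + (-0.5)·(-0.5) + (1.5)·(1.5)) / 5 = 35.5/5 = 7.1
  S = [[5.8667, 3.4],
 [3.4, 7.1]].

Step 3 — invert S. det(S) = 5.8667·7.1 - (3.4)² = 30.0933.
  S^{-1} = (1/det) · [[d, -b], [-b, a]] = [[0.2359, -0.113],
 [-0.113, 0.1949]].

Step 4 — quadratic form (x̄ - mu_0)^T · S^{-1} · (x̄ - mu_0):
  S^{-1} · (x̄ - mu_0) = (-1.1819, 1.0589),
  (x̄ - mu_0)^T · [...] = (-3.3333)·(-1.1819) + (3.5)·(1.0589) = 7.6458.

Step 5 — scale by n: T² = 6 · 7.6458 = 45.8751.

T² ≈ 45.8751


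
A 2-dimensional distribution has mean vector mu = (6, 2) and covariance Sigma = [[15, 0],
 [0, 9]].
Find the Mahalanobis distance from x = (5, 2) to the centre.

Step 1 — centre the observation: (x - mu) = (-1, 0).

Step 2 — invert Sigma. det(Sigma) = 15·9 - (0)² = 135.
  Sigma^{-1} = (1/det) · [[d, -b], [-b, a]] = [[0.0667, 0],
 [0, 0.1111]].

Step 3 — form the quadratic (x - mu)^T · Sigma^{-1} · (x - mu):
  Sigma^{-1} · (x - mu) = (-0.0667, 0).
  (x - mu)^T · [Sigma^{-1} · (x - mu)] = (-1)·(-0.0667) + (0)·(0) = 0.0667.

Step 4 — take square root: d = √(0.0667) ≈ 0.2582.

d(x, mu) = √(0.0667) ≈ 0.2582


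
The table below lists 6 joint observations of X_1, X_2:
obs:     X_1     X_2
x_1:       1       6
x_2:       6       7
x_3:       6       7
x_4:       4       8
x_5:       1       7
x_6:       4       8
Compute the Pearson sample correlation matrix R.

Step 1 — column means:
  mean(X_1) = (1 + 6 + 6 + 4 + 1 + 4) / 6 = 22/6 = 3.6667
  mean(X_2) = (6 + 7 + 7 + 8 + 7 + 8) / 6 = 43/6 = 7.1667

Step 2 — sample variances and covariances s[i,j] = (1/(n-1)) · Σ_k (x_{k,i} - mean_i) · (x_{k,j} - mean_j), with n-1 = 5:
  s[X_1,X_1] = ((-2.6667)·(-2.6667) + (2.3333)·(2.3333) + (2.3333)·(2.3333) + (0.3333)·(0.3333) + (-2.6667)·(-2.6667) + (0.3333)·(0.3333)) / 5 = 25.3333/5 = 5.0667
  s[X_1,X_2] = ((-2.6667)·(-1.1667) + (2.3333)·(-0.1667) + (2.3333)·(-0.1667) + (0.3333)·(0.8333) + (-2.6667)·(-0.1667) + (0.3333)·(0.8333)) / 5 = 3.3333/5 = 0.6667
  s[X_2,X_2] = ((-1.1667)·(-1.1667) + (-0.1667)·(-0.1667) + (-0.1667)·(-0.1667) + (0.8333)·(0.8333) + (-0.1667)·(-0.1667) + (0.8333)·(0.8333)) / 5 = 2.8333/5 = 0.5667
  Sample standard deviations s_i = √(s[i,i]):
  s(X_1) = √(5.0667) = 2.2509
  s(X_2) = √(0.5667) = 0.7528

Step 3 — r_{ij} = s_{ij} / (s_i · s_j):
  r[X_1,X_1] = 1 (diagonal).
  r[X_1,X_2] = 0.6667 / (2.2509 · 0.7528) = 0.6667 / 1.6944 = 0.3934
  r[X_2,X_2] = 1 (diagonal).

R is symmetric with unit diagonal. Assembling:

R = [[1, 0.3934],
 [0.3934, 1]]


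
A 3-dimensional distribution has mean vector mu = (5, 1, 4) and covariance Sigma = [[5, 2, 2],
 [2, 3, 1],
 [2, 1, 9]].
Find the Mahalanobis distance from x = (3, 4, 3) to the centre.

Step 1 — centre the observation: (x - mu) = (-2, 3, -1).

Step 2 — invert Sigma (cofactor / det for 3×3, or solve directly):
  Sigma^{-1} = [[0.2889, -0.1778, -0.0444],
 [-0.1778, 0.4556, -0.0111],
 [-0.0444, -0.0111, 0.1222]].

Step 3 — form the quadratic (x - mu)^T · Sigma^{-1} · (x - mu):
  Sigma^{-1} · (x - mu) = (-1.0667, 1.7333, -0.0667).
  (x - mu)^T · [Sigma^{-1} · (x - mu)] = (-2)·(-1.0667) + (3)·(1.7333) + (-1)·(-0.0667) = 7.4.

Step 4 — take square root: d = √(7.4) ≈ 2.7203.

d(x, mu) = √(7.4) ≈ 2.7203


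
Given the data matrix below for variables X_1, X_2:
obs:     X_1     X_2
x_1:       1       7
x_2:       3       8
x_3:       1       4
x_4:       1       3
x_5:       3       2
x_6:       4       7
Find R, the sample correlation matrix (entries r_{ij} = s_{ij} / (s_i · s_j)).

Step 1 — column means:
  mean(X_1) = (1 + 3 + 1 + 1 + 3 + 4) / 6 = 13/6 = 2.1667
  mean(X_2) = (7 + 8 + 4 + 3 + 2 + 7) / 6 = 31/6 = 5.1667

Step 2 — sample variances and covariances s[i,j] = (1/(n-1)) · Σ_k (x_{k,i} - mean_i) · (x_{k,j} - mean_j), with n-1 = 5:
  s[X_1,X_1] = ((-1.1667)·(-1.1667) + (0.8333)·(0.8333) + (-1.1667)·(-1.1667) + (-1.1667)·(-1.1667) + (0.8333)·(0.8333) + (1.8333)·(1.8333)) / 5 = 8.8333/5 = 1.7667
  s[X_1,X_2] = ((-1.1667)·(1.8333) + (0.8333)·(2.8333) + (-1.1667)·(-1.1667) + (-1.1667)·(-2.1667) + (0.8333)·(-3.1667) + (1.8333)·(1.8333)) / 5 = 4.8333/5 = 0.9667
  s[X_2,X_2] = ((1.8333)·(1.8333) + (2.8333)·(2.8333) + (-1.1667)·(-1.1667) + (-2.1667)·(-2.1667) + (-3.1667)·(-3.1667) + (1.8333)·(1.8333)) / 5 = 30.8333/5 = 6.1667
  Sample standard deviations s_i = √(s[i,i]):
  s(X_1) = √(1.7667) = 1.3292
  s(X_2) = √(6.1667) = 2.4833

Step 3 — r_{ij} = s_{ij} / (s_i · s_j):
  r[X_1,X_1] = 1 (diagonal).
  r[X_1,X_2] = 0.9667 / (1.3292 · 2.4833) = 0.9667 / 3.3007 = 0.2929
  r[X_2,X_2] = 1 (diagonal).

R is symmetric with unit diagonal. Assembling:

R = [[1, 0.2929],
 [0.2929, 1]]


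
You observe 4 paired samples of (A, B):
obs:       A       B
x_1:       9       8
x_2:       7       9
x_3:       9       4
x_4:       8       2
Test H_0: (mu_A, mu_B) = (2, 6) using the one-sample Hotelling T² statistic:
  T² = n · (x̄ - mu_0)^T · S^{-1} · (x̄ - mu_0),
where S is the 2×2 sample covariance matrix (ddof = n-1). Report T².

Step 1 — sample mean vector:
  mean(A) = (9 + 7 + 9 + 8) / 4 = 33/4 = 8.25
  mean(B) = (8 + 9 + 4 + 2) / 4 = 23/4 = 5.75
  x̄ = (8.25, 5.75),  deviation x̄ - mu_0 = (8.25, 5.75) - (2, 6) = (6.25, -0.25).

Step 2 — sample covariance matrix, S[i,j] = (1/(n-1)) · Σ_k (x_{k,i} - mean_i) · (x_{k,j} - mean_j), divisor n-1 = 3:
  S[A,A] = ((0.75)·(0.75) + (-1.25)·(-1.25) + (0.75)·(0.75) + (-0.25)·(-0.25)) / 3 = 2.75/3 = 0.9167
  S[A,B] = ((0.75)·(2.25) + (-1.25)·(3.25) + (0.75)·(-1.75) + (-0.25)·(-3.75)) / 3 = -2.75/3 = -0.9167
  S[B,B] = ((2.25)·(2.25) + (3.25)·(3.25) + (-1.75)·(-1.75) + (-3.75)·(-3.75)) / 3 = 32.75/3 = 10.9167
  S = [[0.9167, -0.9167],
 [-0.9167, 10.9167]].

Step 3 — invert S. det(S) = 0.9167·10.9167 - (-0.9167)² = 9.1667.
  S^{-1} = (1/det) · [[d, -b], [-b, a]] = [[1.1909, 0.1],
 [0.1, 0.1]].

Step 4 — quadratic form (x̄ - mu_0)^T · S^{-1} · (x̄ - mu_0):
  S^{-1} · (x̄ - mu_0) = (7.4182, 0.6),
  (x̄ - mu_0)^T · [...] = (6.25)·(7.4182) + (-0.25)·(0.6) = 46.2136.

Step 5 — scale by n: T² = 4 · 46.2136 = 184.8545.

T² ≈ 184.8545


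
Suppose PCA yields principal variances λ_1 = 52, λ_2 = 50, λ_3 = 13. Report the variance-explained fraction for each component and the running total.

Step 1 — total variance = trace(Sigma) = Σ λ_i = 52 + 50 + 13 = 115.

Step 2 — fraction explained by component i = λ_i / Σ λ:
  PC1: 52/115 = 0.4522
  PC2: 50/115 = 0.4348
  PC3: 13/115 = 0.113

Step 3 — cumulative fraction after k components = (λ_1 + ... + λ_k) / Σ λ:
  k = 1: 52/115 = 0.4522
  k = 2: (52 + 50)/115 = 102/115 = 0.887
  k = 3: (52 + 50 + 13)/115 = 115/115 = 1

Summary (fraction, with percent):

explained: PC1 0.4522 (45.22%), PC2 0.4348 (43.48%), PC3 0.113 (11.3%);  cumulative: 0.4522, 0.887, 1


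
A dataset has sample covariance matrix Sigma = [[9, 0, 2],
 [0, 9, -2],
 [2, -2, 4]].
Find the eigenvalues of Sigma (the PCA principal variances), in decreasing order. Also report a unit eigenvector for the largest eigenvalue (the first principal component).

Step 1 — characteristic polynomial p(λ) = det(λI - Sigma) = λ³ - tr·λ² + c_1·λ - det, where tr = trace, c_1 = sum of the principal 2×2 minors, det = det(Sigma):
  tr = 9 + 9 + 4 = 22,
  c_1 = (9·9 - (0)²) + (9·4 - (2)²) + (9·4 - (-2)²) = 81 + 32 + 32 = 145,
  det = 9·(9·4 - (-2)²) - (0)·((0)·4 - (-2)·(2)) + (2)·((0)·(-2) - 9·(2)) = 9·(32) - (0)·(4) + (2)·(-18) = 252.
  So p(λ) = λ³ - 22λ² + 145λ - 252.
Step 2 — look for an integer root (rational root theorem: any rational root is an integer divisor of 252). Testing λ = 9:
  p(9) = 729 - 1782 + 1305 - 252 = 0  ✓
  Dividing out (λ - 9): p(λ) = (λ - 9)(λ² - 13λ + 28).
Step 3 — remaining eigenvalues from the quadratic λ² - 13λ + 28 = 0:
  Δ = 13² - 4·28 = 169 - 112 = 57,  λ = (13 ± √57)/2 = (13 ± 7.5498)/2 ≈ 10.2749 or 2.7251.
  Sorted: λ_1 = 10.2749,  λ_2 = 9,  λ_3 = 2.7251  (check: sum = 22 = tr ✓).

Step 4 — unit eigenvector for λ_1 ≈ 10.2749: v spans the null space of (Sigma - λ_1 I), whose rows are
  r_1 = (-1.2749, 0, 2),  r_2 = (0, -1.2749, -2),  r_3 = (2, -2, -6.2749).
  v is orthogonal to every row, so take v ∝ r_1 × r_2 = ((0)·(-2) - (2)·(-1.2749), (2)·(0) - (-1.2749)·(-2), (-1.2749)·(-1.2749) - (0)·(0)) ≈ (2.5498, -2.5498, 1.6254).
  Let u = (2.5498, -2.5498, 1.6254).
  ||u|| = √((2.5498)² + (-2.5498)² + (1.6254)²) = √(15.6453) ≈ 3.9554,  v_1 = u/||u|| ≈ (0.6446, -0.6446, 0.4109) (||v_1|| = 1).

λ_1 = 10.2749,  λ_2 = 9,  λ_3 = 2.7251;  v_1 ≈ (0.6446, -0.6446, 0.4109)


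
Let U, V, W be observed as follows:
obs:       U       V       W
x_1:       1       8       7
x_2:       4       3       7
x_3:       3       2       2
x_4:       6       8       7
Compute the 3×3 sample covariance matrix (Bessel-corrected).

Step 1 — column means:
  mean(U) = (1 + 4 + 3 + 6) / 4 = 14/4 = 3.5
  mean(V) = (8 + 3 + 2 + 8) / 4 = 21/4 = 5.25
  mean(W) = (7 + 7 + 2 + 7) / 4 = 23/4 = 5.75

Step 2 — sample covariance S[i,j] = (1/(n-1)) · Σ_k (x_{k,i} - mean_i) · (x_{k,j} - mean_j), with n-1 = 3.
  S[U,U] = ((-2.5)·(-2.5) + (0.5)·(0.5) + (-0.5)·(-0.5) + (2.5)·(2.5)) / 3 = 13/3 = 4.3333
  S[U,V] = ((-2.5)·(2.75) + (0.5)·(-2.25) + (-0.5)·(-3.25) + (2.5)·(2.75)) / 3 = 0.5/3 = 0.1667
  S[U,W] = ((-2.5)·(1.25) + (0.5)·(1.25) + (-0.5)·(-3.75) + (2.5)·(1.25)) / 3 = 2.5/3 = 0.8333
  S[V,V] = ((2.75)·(2.75) + (-2.25)·(-2.25) + (-3.25)·(-3.25) + (2.75)·(2.75)) / 3 = 30.75/3 = 10.25
  S[V,W] = ((2.75)·(1.25) + (-2.25)·(1.25) + (-3.25)·(-3.75) + (2.75)·(1.25)) / 3 = 16.25/3 = 5.4167
  S[W,W] = ((1.25)·(1.25) + (1.25)·(1.25) + (-3.75)·(-3.75) + (1.25)·(1.25)) / 3 = 18.75/3 = 6.25

S is symmetric (S[j,i] = S[i,j]). Assembling:

S = [[4.3333, 0.1667, 0.8333],
 [0.1667, 10.25, 5.4167],
 [0.8333, 5.4167, 6.25]]


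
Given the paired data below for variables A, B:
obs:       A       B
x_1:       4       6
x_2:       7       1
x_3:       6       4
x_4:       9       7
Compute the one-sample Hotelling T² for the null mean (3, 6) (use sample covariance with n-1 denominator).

Step 1 — sample mean vector:
  mean(A) = (4 + 7 + 6 + 9) / 4 = 26/4 = 6.5
  mean(B) = (6 + 1 + 4 + 7) / 4 = 18/4 = 4.5
  x̄ = (6.5, 4.5),  deviation x̄ - mu_0 = (6.5, 4.5) - (3, 6) = (3.5, -1.5).

Step 2 — sample covariance matrix, S[i,j] = (1/(n-1)) · Σ_k (x_{k,i} - mean_i) · (x_{k,j} - mean_j), divisor n-1 = 3:
  S[A,A] = ((-2.5)·(-2.5) + (0.5)·(0.5) + (-0.5)·(-0.5) + (2.5)·(2.5)) / 3 = 13/3 = 4.3333
  S[A,B] = ((-2.5)·(1.5) + (0.5)·(-3.5) + (-0.5)·(-0.5) + (2.5)·(2.5)) / 3 = 1/3 = 0.3333
  S[B,B] = ((1.5)·(1.5) + (-3.5)·(-3.5) + (-0.5)·(-0.5) + (2.5)·(2.5)) / 3 = 21/3 = 7
  S = [[4.3333, 0.3333],
 [0.3333, 7]].

Step 3 — invert S. det(S) = 4.3333·7 - (0.3333)² = 30.2222.
  S^{-1} = (1/det) · [[d, -b], [-b, a]] = [[0.2316, -0.011],
 [-0.011, 0.1434]].

Step 4 — quadratic form (x̄ - mu_0)^T · S^{-1} · (x̄ - mu_0):
  S^{-1} · (x̄ - mu_0) = (0.8272, -0.2537),
  (x̄ - mu_0)^T · [...] = (3.5)·(0.8272) + (-1.5)·(-0.2537) = 3.2757.

Step 5 — scale by n: T² = 4 · 3.2757 = 13.1029.

T² ≈ 13.1029
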